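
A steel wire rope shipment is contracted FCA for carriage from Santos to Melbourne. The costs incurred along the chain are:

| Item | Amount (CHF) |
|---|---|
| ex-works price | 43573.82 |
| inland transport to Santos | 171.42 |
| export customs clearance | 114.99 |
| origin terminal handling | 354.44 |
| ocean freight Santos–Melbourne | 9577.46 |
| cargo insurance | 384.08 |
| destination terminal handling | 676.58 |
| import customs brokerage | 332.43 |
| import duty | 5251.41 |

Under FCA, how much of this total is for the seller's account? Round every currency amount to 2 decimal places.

FCA: the seller delivers export-cleared goods to the carrier; the buyer bears costs from that point.
Seller's account: goods 43573.82 + inland to port 171.42 + export clearance 114.99 = 43860.23
Buyer's account: origin terminal 354.44 + freight 9577.46 + insurance 384.08 + destination terminal 676.58 + brokerage 332.43 + duty 5251.41 = 16576.40

Seller's account: CHF 43860.23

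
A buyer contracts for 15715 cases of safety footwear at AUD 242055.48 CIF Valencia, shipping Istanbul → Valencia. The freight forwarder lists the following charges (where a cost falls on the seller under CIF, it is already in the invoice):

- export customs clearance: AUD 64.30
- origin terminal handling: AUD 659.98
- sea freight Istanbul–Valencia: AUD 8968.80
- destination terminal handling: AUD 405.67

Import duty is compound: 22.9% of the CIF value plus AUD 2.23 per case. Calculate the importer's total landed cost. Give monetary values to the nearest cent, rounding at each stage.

Total landed cost: AUD 332936.30

CIF: the seller pays costs through ocean freight and marine insurance to the destination port.
Already in the invoice (seller's account under CIF): export clearance, origin terminal, freight — exclude.
The CIF price already equals the CIF value: 242055.48
Ad valorem component: 242055.48 × 22.9% = 55430.70
Specific component: 15715 × 2.23 = 35044.45
Import duty = 55430.70 + 35044.45 = 90475.15
Buyer bears: destination terminal 405.67 + duty 90475.15 = 90880.82
Landed cost = invoice 242055.48 + 90880.82 = 332936.30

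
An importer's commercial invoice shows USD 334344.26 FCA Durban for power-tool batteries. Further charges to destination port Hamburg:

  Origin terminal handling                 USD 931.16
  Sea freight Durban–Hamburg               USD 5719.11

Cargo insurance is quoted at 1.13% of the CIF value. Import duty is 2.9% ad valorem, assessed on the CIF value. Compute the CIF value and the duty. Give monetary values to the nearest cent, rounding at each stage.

CIF value: USD 344891.81; import duty: USD 10001.86

Let C be the CIF value. C = FCA price + pre-shipment costs + freight + 1.13% × C
C − 1.13% × C = 334344.26 + 931.16 + 5719.11
0.9887 × C = 340994.53
C = 340994.53 / 0.9887 = 344891.81
Insurance premium = 1.13% × 344891.81 = 3897.28
Import duty = 344891.81 × 2.9% = 10001.86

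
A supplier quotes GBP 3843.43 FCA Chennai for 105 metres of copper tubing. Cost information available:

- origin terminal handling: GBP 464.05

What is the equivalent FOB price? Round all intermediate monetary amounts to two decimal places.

FOB price: GBP 4307.48

From FCA to FOB, the seller additionally bears: origin terminal.
FOB price = 3843.43 + 464.05 = 4307.48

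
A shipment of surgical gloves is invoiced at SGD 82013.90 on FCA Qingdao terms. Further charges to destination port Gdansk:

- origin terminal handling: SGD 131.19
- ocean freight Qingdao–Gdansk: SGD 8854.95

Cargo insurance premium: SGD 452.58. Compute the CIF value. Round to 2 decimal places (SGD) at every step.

CIF = FCA price + pre-shipment costs + freight + insurance
CIF = 82013.90 + 131.19 + 8854.95 + 452.58 = 91452.62

CIF value: SGD 91452.62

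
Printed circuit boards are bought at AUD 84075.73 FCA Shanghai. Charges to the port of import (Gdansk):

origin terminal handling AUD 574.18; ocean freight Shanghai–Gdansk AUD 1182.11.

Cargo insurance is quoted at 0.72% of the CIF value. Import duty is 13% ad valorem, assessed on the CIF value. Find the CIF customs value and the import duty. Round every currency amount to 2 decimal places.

Let C be the CIF value. C = FCA price + pre-shipment costs + freight + 0.72% × C
C − 0.72% × C = 84075.73 + 574.18 + 1182.11
0.9928 × C = 85832.02
C = 85832.02 / 0.9928 = 86454.49
Insurance premium = 0.72% × 86454.49 = 622.47
Import duty = 86454.49 × 13% = 11239.08

CIF value: AUD 86454.49; import duty: AUD 11239.08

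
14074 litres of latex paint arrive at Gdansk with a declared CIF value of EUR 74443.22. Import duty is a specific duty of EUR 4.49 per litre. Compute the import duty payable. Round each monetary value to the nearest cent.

Import duty: EUR 63192.26

Import duty = 14074 × 4.49 = 63192.26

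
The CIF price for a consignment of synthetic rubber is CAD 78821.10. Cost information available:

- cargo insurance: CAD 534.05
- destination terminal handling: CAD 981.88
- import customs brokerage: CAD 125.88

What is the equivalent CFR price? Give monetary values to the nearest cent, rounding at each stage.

CFR price: CAD 78287.05

Not relevant to the conversion: brokerage, destination terminal — on the buyer under both terms; not part of either seller's price.
From CIF to CFR, the seller no longer bears: insurance.
CFR price = 78821.10 − 534.05 = 78287.05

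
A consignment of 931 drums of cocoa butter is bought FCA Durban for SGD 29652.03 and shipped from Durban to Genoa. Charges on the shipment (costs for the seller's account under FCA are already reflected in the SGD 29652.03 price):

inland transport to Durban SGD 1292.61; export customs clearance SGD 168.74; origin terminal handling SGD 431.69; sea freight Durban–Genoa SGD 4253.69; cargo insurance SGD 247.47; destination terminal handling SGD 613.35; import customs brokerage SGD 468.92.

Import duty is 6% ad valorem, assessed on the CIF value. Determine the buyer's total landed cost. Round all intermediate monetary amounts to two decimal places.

Total landed cost: SGD 37742.24

FCA: the seller delivers export-cleared goods to the carrier; the buyer bears costs from that point.
Already in the invoice (seller's account under FCA): inland to port, export clearance — exclude.
CIF value = FCA price + origin terminal + freight + insurance = 29652.03 + 431.69 + 4253.69 + 247.47 = 34584.88
Import duty = 34584.88 × 6% = 2075.09
Buyer bears: origin terminal 431.69 + freight 4253.69 + insurance 247.47 + destination terminal 613.35 + brokerage 468.92 + duty 2075.09 = 8090.21
Landed cost = invoice 29652.03 + 8090.21 = 37742.24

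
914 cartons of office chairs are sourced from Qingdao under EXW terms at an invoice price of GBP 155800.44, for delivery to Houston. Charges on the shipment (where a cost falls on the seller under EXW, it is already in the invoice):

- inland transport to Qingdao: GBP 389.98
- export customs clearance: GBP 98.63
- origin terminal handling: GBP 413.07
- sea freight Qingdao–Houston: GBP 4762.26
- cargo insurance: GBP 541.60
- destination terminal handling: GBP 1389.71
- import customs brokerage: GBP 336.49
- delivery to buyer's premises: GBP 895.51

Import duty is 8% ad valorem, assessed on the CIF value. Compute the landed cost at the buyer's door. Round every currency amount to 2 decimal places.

EXW: the seller makes goods available at their premises; the buyer bears all onward costs.
CIF value = EXW price + inland to port + export clearance + origin terminal + freight + insurance = 155800.44 + 389.98 + 98.63 + 413.07 + 4762.26 + 541.60 = 162005.98
Import duty = 162005.98 × 8% = 12960.48
Buyer bears: inland to port 389.98 + export clearance 98.63 + origin terminal 413.07 + freight 4762.26 + insurance 541.60 + destination terminal 1389.71 + brokerage 336.49 + delivery 895.51 + duty 12960.48 = 21787.73
Landed cost = invoice 155800.44 + 21787.73 = 177588.17

Total landed cost: GBP 177588.17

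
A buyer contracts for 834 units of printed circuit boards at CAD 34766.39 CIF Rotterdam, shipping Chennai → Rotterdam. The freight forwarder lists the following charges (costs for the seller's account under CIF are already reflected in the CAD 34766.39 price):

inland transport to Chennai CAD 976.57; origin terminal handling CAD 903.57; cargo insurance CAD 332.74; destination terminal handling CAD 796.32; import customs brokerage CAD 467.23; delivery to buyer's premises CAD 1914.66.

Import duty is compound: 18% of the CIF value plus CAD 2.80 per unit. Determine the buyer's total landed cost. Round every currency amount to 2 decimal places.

CIF: the seller pays costs through ocean freight and marine insurance to the destination port.
Already in the invoice (seller's account under CIF): inland to port, origin terminal, insurance — exclude.
The CIF price already equals the CIF value: 34766.39
Ad valorem component: 34766.39 × 18% = 6257.95
Specific component: 834 × 2.80 = 2335.20
Import duty = 6257.95 + 2335.20 = 8593.15
Buyer bears: destination terminal 796.32 + brokerage 467.23 + delivery 1914.66 + duty 8593.15 = 11771.36
Landed cost = invoice 34766.39 + 11771.36 = 46537.75

Total landed cost: CAD 46537.75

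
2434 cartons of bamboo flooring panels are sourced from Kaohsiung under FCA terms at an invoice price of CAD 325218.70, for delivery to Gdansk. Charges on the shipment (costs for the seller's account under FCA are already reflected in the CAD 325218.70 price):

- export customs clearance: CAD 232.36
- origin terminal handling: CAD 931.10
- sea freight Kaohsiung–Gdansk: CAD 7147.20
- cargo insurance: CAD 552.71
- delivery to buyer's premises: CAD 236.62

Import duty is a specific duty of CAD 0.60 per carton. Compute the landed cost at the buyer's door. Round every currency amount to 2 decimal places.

FCA: the seller delivers export-cleared goods to the carrier; the buyer bears costs from that point.
Already in the invoice (seller's account under FCA): export clearance — exclude.
CIF value = FCA price + origin terminal + freight + insurance = 325218.70 + 931.10 + 7147.20 + 552.71 = 333849.71
Import duty = 2434 × 0.60 = 1460.40
Buyer bears: origin terminal 931.10 + freight 7147.20 + insurance 552.71 + delivery 236.62 + duty 1460.40 = 10328.03
Landed cost = invoice 325218.70 + 10328.03 = 335546.73

Total landed cost: CAD 335546.73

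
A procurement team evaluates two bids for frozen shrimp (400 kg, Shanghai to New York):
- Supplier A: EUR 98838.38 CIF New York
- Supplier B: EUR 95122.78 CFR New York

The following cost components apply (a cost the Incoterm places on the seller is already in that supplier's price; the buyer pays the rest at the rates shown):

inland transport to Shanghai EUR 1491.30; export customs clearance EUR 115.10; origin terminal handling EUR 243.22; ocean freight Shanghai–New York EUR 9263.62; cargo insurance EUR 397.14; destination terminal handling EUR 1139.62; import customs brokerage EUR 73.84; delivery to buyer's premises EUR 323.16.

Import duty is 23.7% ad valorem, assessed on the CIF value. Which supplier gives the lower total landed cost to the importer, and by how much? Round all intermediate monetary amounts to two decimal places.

Supplier B is cheaper by EUR 4104.94

Supplier A (CIF):
The CIF price already equals the CIF value: 98838.38
Import duty = 98838.38 × 23.7% = 23424.70
Buyer bears (A): 1139.62 + 73.84 + 323.16 = 1536.62
Landed cost (A) = invoice 98838.38 + 1536.62 + duty 23424.70 = 123799.70
Supplier B (CFR):
CIF value = CFR price + insurance = 95122.78 + 397.14 = 95519.92
Import duty = 95519.92 × 23.7% = 22638.22
Buyer bears (B): 397.14 + 1139.62 + 73.84 + 323.16 = 1933.76
Landed cost (B) = invoice 95122.78 + 1933.76 + duty 22638.22 = 119694.76
Difference = |123799.70 − 119694.76| = 4104.94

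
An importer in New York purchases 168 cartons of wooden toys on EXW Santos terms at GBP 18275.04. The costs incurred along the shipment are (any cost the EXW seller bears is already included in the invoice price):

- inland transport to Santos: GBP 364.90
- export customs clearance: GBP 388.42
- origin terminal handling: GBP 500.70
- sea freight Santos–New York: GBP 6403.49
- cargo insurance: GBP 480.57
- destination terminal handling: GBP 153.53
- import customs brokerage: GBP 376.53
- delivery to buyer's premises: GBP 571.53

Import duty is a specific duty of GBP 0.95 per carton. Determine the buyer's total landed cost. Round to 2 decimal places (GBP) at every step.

EXW: the seller makes goods available at their premises; the buyer bears all onward costs.
CIF value = EXW price + inland to port + export clearance + origin terminal + freight + insurance = 18275.04 + 364.90 + 388.42 + 500.70 + 6403.49 + 480.57 = 26413.12
Import duty = 168 × 0.95 = 159.60
Buyer bears: inland to port 364.90 + export clearance 388.42 + origin terminal 500.70 + freight 6403.49 + insurance 480.57 + destination terminal 153.53 + brokerage 376.53 + delivery 571.53 + duty 159.60 = 9399.27
Landed cost = invoice 18275.04 + 9399.27 = 27674.31

Total landed cost: GBP 27674.31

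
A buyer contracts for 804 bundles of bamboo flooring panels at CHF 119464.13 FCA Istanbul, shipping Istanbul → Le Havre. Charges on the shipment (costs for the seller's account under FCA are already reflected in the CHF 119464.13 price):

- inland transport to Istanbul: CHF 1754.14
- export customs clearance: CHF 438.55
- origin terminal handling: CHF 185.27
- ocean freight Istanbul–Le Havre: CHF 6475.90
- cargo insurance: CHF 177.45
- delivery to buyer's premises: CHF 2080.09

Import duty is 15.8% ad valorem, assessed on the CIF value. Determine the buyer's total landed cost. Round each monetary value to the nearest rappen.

FCA: the seller delivers export-cleared goods to the carrier; the buyer bears costs from that point.
Already in the invoice (seller's account under FCA): inland to port, export clearance — exclude.
CIF value = FCA price + origin terminal + freight + insurance = 119464.13 + 185.27 + 6475.90 + 177.45 = 126302.75
Import duty = 126302.75 × 15.8% = 19955.83
Buyer bears: origin terminal 185.27 + freight 6475.90 + insurance 177.45 + delivery 2080.09 + duty 19955.83 = 28874.54
Landed cost = invoice 119464.13 + 28874.54 = 148338.67

Total landed cost: CHF 148338.67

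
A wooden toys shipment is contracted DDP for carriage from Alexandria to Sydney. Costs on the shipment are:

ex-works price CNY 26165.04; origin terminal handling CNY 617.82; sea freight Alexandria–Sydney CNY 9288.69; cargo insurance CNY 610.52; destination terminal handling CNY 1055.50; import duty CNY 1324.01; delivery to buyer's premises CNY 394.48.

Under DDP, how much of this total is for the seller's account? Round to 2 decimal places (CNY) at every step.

DDP: the seller bears all costs including import duty.
Seller's account: goods 26165.04 + origin terminal 617.82 + freight 9288.69 + insurance 610.52 + destination terminal 1055.50 + duty 1324.01 + delivery 394.48 = 39456.06
Buyer's account: 0.00

Seller's account: CNY 39456.06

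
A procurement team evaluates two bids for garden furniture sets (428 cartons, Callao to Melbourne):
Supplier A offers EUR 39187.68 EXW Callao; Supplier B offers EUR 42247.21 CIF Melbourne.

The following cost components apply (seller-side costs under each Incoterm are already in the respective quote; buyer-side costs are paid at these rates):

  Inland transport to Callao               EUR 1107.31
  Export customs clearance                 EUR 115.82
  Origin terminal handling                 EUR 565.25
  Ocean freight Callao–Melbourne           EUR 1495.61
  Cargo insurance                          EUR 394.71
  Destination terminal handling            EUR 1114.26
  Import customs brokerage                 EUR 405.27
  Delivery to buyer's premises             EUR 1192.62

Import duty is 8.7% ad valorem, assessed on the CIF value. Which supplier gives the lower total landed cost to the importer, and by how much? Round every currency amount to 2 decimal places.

Supplier B is cheaper by EUR 673.04

Supplier A (EXW):
CIF value = EXW price + inland to port + export clearance + origin terminal + freight + insurance = 39187.68 + 1107.31 + 115.82 + 565.25 + 1495.61 + 394.71 = 42866.38
Import duty = 42866.38 × 8.7% = 3729.38
Buyer bears (A): 1107.31 + 115.82 + 565.25 + 1495.61 + 394.71 + 1114.26 + 405.27 + 1192.62 = 6390.85
Landed cost (A) = invoice 39187.68 + 6390.85 + duty 3729.38 = 49307.91
Supplier B (CIF):
The CIF price already equals the CIF value: 42247.21
Import duty = 42247.21 × 8.7% = 3675.51
Buyer bears (B): 1114.26 + 405.27 + 1192.62 = 2712.15
Landed cost (B) = invoice 42247.21 + 2712.15 + duty 3675.51 = 48634.87
Difference = |49307.91 − 48634.87| = 673.04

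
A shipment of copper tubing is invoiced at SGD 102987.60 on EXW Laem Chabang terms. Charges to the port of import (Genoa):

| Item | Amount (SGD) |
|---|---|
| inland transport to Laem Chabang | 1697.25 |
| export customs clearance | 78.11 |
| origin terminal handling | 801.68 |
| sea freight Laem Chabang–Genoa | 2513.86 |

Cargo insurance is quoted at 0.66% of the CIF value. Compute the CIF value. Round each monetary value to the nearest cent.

Let C be the CIF value. C = EXW price + pre-shipment costs + freight + 0.66% × C
C − 0.66% × C = 102987.60 + 1697.25 + 78.11 + 801.68 + 2513.86
0.9934 × C = 108078.50
C = 108078.50 / 0.9934 = 108796.56
Insurance premium = 0.66% × 108796.56 = 718.06

CIF value: SGD 108796.56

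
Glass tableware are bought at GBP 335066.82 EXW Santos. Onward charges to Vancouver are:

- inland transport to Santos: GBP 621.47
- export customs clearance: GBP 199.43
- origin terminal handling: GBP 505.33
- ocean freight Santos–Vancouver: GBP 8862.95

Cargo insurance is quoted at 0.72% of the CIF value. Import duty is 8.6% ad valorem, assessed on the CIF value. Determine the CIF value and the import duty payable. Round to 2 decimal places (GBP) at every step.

CIF value: GBP 347759.87; import duty: GBP 29907.35

Let C be the CIF value. C = EXW price + pre-shipment costs + freight + 0.72% × C
C − 0.72% × C = 335066.82 + 621.47 + 199.43 + 505.33 + 8862.95
0.9928 × C = 345256.00
C = 345256.00 / 0.9928 = 347759.87
Insurance premium = 0.72% × 347759.87 = 2503.87
Import duty = 347759.87 × 8.6% = 29907.35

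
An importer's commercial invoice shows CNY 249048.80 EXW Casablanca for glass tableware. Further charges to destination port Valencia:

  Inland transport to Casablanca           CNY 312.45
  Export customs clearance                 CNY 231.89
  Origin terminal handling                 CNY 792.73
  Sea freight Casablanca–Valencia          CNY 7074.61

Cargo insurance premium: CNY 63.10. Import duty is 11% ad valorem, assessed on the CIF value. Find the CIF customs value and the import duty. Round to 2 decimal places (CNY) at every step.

CIF = EXW price + pre-shipment costs + freight + insurance
CIF = 249048.80 + 312.45 + 231.89 + 792.73 + 7074.61 + 63.10 = 257523.58
Import duty = 257523.58 × 11% = 28327.59

CIF value: CNY 257523.58; import duty: CNY 28327.59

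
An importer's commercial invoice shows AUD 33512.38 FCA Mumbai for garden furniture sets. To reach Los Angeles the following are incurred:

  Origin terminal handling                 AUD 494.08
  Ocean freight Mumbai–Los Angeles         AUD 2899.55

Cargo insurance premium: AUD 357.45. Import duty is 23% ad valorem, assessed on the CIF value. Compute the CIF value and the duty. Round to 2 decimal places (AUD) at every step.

CIF = FCA price + pre-shipment costs + freight + insurance
CIF = 33512.38 + 494.08 + 2899.55 + 357.45 = 37263.46
Import duty = 37263.46 × 23% = 8570.60

CIF value: AUD 37263.46; import duty: AUD 8570.60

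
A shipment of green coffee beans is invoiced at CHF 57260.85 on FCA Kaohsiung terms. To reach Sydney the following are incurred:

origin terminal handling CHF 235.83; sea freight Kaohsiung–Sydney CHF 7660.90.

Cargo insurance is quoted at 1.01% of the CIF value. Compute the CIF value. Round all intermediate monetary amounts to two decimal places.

CIF value: CHF 65822.39

Let C be the CIF value. C = FCA price + pre-shipment costs + freight + 1.01% × C
C − 1.01% × C = 57260.85 + 235.83 + 7660.90
0.9899 × C = 65157.58
C = 65157.58 / 0.9899 = 65822.39
Insurance premium = 1.01% × 65822.39 = 664.81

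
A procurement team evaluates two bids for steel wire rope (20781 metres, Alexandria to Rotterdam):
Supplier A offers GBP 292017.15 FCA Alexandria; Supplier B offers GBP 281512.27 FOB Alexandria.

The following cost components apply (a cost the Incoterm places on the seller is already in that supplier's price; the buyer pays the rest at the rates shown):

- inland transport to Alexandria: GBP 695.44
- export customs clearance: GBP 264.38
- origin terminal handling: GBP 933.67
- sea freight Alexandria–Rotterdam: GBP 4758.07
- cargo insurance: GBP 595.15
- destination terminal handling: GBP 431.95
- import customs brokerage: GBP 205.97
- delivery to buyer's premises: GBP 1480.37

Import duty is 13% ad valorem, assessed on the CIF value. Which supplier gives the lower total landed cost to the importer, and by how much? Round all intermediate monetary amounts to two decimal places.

Supplier A (FCA):
CIF value = FCA price + origin terminal + freight + insurance = 292017.15 + 933.67 + 4758.07 + 595.15 = 298304.04
Import duty = 298304.04 × 13% = 38779.53
Buyer bears (A): 933.67 + 4758.07 + 595.15 + 431.95 + 205.97 + 1480.37 = 8405.18
Landed cost (A) = invoice 292017.15 + 8405.18 + duty 38779.53 = 339201.86
Supplier B (FOB):
CIF value = FOB price + freight + insurance = 281512.27 + 4758.07 + 595.15 = 286865.49
Import duty = 286865.49 × 13% = 37292.51
Buyer bears (B): 4758.07 + 595.15 + 431.95 + 205.97 + 1480.37 = 7471.51
Landed cost (B) = invoice 281512.27 + 7471.51 + duty 37292.51 = 326276.29
Difference = |339201.86 − 326276.29| = 12925.57

Supplier B is cheaper by GBP 12925.57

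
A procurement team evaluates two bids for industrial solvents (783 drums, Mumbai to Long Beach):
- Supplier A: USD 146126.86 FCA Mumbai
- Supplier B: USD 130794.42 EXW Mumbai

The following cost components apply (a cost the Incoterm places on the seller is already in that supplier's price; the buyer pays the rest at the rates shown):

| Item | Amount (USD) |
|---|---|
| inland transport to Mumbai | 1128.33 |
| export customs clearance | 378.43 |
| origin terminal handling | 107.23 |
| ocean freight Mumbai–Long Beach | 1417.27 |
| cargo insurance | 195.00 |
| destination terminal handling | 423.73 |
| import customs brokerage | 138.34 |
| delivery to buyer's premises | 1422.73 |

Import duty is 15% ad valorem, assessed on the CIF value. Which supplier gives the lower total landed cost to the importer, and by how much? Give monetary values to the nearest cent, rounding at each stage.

Supplier A (FCA):
CIF value = FCA price + origin terminal + freight + insurance = 146126.86 + 107.23 + 1417.27 + 195.00 = 147846.36
Import duty = 147846.36 × 15% = 22176.95
Buyer bears (A): 107.23 + 1417.27 + 195.00 + 423.73 + 138.34 + 1422.73 = 3704.30
Landed cost (A) = invoice 146126.86 + 3704.30 + duty 22176.95 = 172008.11
Supplier B (EXW):
CIF value = EXW price + inland to port + export clearance + origin terminal + freight + insurance = 130794.42 + 1128.33 + 378.43 + 107.23 + 1417.27 + 195.00 = 134020.68
Import duty = 134020.68 × 15% = 20103.10
Buyer bears (B): 1128.33 + 378.43 + 107.23 + 1417.27 + 195.00 + 423.73 + 138.34 + 1422.73 = 5211.06
Landed cost (B) = invoice 130794.42 + 5211.06 + duty 20103.10 = 156108.58
Difference = |172008.11 − 156108.58| = 15899.53

Supplier B is cheaper by USD 15899.53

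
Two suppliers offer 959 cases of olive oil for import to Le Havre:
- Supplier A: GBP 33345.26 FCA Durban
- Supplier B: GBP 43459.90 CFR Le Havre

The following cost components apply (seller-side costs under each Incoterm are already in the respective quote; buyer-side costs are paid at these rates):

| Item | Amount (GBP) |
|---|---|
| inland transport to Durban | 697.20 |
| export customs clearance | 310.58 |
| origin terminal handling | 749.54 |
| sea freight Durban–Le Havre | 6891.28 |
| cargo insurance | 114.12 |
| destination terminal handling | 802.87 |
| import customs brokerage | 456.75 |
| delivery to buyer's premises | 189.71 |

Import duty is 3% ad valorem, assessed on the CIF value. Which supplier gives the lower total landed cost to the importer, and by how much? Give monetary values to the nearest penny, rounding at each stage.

Supplier A (FCA):
CIF value = FCA price + origin terminal + freight + insurance = 33345.26 + 749.54 + 6891.28 + 114.12 = 41100.20
Import duty = 41100.20 × 3% = 1233.01
Buyer bears (A): 749.54 + 6891.28 + 114.12 + 802.87 + 456.75 + 189.71 = 9204.27
Landed cost (A) = invoice 33345.26 + 9204.27 + duty 1233.01 = 43782.54
Supplier B (CFR):
CIF value = CFR price + insurance = 43459.90 + 114.12 = 43574.02
Import duty = 43574.02 × 3% = 1307.22
Buyer bears (B): 114.12 + 802.87 + 456.75 + 189.71 = 1563.45
Landed cost (B) = invoice 43459.90 + 1563.45 + duty 1307.22 = 46330.57
Difference = |43782.54 − 46330.57| = 2548.03

Supplier A is cheaper by GBP 2548.03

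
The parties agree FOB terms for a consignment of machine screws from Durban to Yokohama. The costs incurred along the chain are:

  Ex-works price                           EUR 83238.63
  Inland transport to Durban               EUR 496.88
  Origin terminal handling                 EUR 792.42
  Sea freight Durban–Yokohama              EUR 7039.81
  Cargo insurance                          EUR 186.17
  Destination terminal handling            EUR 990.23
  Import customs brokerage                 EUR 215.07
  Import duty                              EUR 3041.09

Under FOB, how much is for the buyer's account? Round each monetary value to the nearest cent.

FOB: the seller bears costs until goods are on board at the origin port; the buyer bears freight, insurance and all costs thereafter.
Seller's account: goods 83238.63 + inland to port 496.88 + origin terminal 792.42 = 84527.93
Buyer's account: freight 7039.81 + insurance 186.17 + destination terminal 990.23 + brokerage 215.07 + duty 3041.09 = 11472.37

Buyer's account: EUR 11472.37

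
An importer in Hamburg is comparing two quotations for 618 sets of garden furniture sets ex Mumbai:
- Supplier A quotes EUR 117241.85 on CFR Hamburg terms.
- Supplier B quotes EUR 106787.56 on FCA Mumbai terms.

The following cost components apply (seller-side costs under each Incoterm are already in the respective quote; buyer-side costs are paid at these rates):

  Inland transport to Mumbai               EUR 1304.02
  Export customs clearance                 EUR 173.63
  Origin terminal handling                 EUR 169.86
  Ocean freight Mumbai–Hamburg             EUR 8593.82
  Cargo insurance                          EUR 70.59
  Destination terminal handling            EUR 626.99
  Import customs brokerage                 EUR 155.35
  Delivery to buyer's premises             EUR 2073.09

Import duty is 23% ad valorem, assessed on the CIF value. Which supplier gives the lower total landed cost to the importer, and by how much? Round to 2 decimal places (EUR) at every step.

Supplier A (CFR):
CIF value = CFR price + insurance = 117241.85 + 70.59 = 117312.44
Import duty = 117312.44 × 23% = 26981.86
Buyer bears (A): 70.59 + 626.99 + 155.35 + 2073.09 = 2926.02
Landed cost (A) = invoice 117241.85 + 2926.02 + duty 26981.86 = 147149.73
Supplier B (FCA):
CIF value = FCA price + origin terminal + freight + insurance = 106787.56 + 169.86 + 8593.82 + 70.59 = 115621.83
Import duty = 115621.83 × 23% = 26593.02
Buyer bears (B): 169.86 + 8593.82 + 70.59 + 626.99 + 155.35 + 2073.09 = 11689.70
Landed cost (B) = invoice 106787.56 + 11689.70 + duty 26593.02 = 145070.28
Difference = |147149.73 − 145070.28| = 2079.45

Supplier B is cheaper by EUR 2079.45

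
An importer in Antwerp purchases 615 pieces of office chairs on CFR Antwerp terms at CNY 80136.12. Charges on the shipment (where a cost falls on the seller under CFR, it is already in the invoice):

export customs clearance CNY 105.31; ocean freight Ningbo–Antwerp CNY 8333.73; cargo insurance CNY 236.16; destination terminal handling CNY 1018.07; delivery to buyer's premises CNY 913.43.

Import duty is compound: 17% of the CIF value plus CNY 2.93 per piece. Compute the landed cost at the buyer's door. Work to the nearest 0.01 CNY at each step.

Total landed cost: CNY 97769.02

CFR: the seller pays costs through ocean freight to the destination port, but not insurance.
Already in the invoice (seller's account under CFR): export clearance, freight — exclude.
CIF value = CFR price + insurance = 80136.12 + 236.16 = 80372.28
Ad valorem component: 80372.28 × 17% = 13663.29
Specific component: 615 × 2.93 = 1801.95
Import duty = 13663.29 + 1801.95 = 15465.24
Buyer bears: insurance 236.16 + destination terminal 1018.07 + delivery 913.43 + duty 15465.24 = 17632.90
Landed cost = invoice 80136.12 + 17632.90 = 97769.02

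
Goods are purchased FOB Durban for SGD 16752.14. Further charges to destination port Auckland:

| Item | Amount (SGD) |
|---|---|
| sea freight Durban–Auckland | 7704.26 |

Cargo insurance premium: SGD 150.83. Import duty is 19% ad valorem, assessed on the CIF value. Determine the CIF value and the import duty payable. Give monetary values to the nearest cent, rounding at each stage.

CIF = FOB price + freight + insurance
CIF = 16752.14 + 7704.26 + 150.83 = 24607.23
Import duty = 24607.23 × 19% = 4675.37

CIF value: SGD 24607.23; import duty: SGD 4675.37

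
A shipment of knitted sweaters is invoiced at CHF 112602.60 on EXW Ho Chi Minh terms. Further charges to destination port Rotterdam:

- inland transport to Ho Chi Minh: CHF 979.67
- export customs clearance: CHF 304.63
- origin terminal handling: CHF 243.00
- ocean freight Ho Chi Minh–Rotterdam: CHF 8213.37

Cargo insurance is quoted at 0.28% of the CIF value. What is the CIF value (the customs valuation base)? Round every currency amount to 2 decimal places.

CIF value: CHF 122686.79

Let C be the CIF value. C = EXW price + pre-shipment costs + freight + 0.28% × C
C − 0.28% × C = 112602.60 + 979.67 + 304.63 + 243.00 + 8213.37
0.9972 × C = 122343.27
C = 122343.27 / 0.9972 = 122686.79
Insurance premium = 0.28% × 122686.79 = 343.52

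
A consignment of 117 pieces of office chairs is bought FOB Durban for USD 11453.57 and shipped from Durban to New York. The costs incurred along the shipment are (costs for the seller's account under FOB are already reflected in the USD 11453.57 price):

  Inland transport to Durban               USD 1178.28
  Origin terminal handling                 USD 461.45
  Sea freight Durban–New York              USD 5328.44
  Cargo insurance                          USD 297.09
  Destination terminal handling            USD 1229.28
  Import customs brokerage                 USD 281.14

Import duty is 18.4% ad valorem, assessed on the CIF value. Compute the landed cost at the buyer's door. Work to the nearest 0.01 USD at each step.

Total landed cost: USD 21732.07

FOB: the seller bears costs until goods are on board at the origin port; the buyer bears freight, insurance and all costs thereafter.
Already in the invoice (seller's account under FOB): inland to port, origin terminal — exclude.
CIF value = FOB price + freight + insurance = 11453.57 + 5328.44 + 297.09 = 17079.10
Import duty = 17079.10 × 18.4% = 3142.55
Buyer bears: freight 5328.44 + insurance 297.09 + destination terminal 1229.28 + brokerage 281.14 + duty 3142.55 = 10278.50
Landed cost = invoice 11453.57 + 10278.50 = 21732.07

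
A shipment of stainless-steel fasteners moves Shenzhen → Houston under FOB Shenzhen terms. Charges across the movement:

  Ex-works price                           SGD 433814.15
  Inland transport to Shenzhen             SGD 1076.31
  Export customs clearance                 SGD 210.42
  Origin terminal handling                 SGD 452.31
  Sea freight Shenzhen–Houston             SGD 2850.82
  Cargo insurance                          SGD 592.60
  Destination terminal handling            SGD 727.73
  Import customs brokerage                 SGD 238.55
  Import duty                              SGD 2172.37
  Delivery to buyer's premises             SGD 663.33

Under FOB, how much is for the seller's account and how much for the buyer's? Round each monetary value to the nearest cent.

Seller: SGD 435553.19; buyer: SGD 7245.40

FOB: the seller bears costs until goods are on board at the origin port; the buyer bears freight, insurance and all costs thereafter.
Seller's account: goods 433814.15 + inland to port 1076.31 + export clearance 210.42 + origin terminal 452.31 = 435553.19
Buyer's account: freight 2850.82 + insurance 592.60 + destination terminal 727.73 + brokerage 238.55 + duty 2172.37 + delivery 663.33 = 7245.40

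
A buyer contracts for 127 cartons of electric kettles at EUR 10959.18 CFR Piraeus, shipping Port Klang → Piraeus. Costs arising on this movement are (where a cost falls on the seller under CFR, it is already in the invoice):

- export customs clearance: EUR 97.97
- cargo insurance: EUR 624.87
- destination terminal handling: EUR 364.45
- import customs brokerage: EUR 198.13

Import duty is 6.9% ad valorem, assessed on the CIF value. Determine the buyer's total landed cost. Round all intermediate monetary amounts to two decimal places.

CFR: the seller pays costs through ocean freight to the destination port, but not insurance.
Already in the invoice (seller's account under CFR): export clearance — exclude.
CIF value = CFR price + insurance = 10959.18 + 624.87 = 11584.05
Import duty = 11584.05 × 6.9% = 799.30
Buyer bears: insurance 624.87 + destination terminal 364.45 + brokerage 198.13 + duty 799.30 = 1986.75
Landed cost = invoice 10959.18 + 1986.75 = 12945.93

Total landed cost: EUR 12945.93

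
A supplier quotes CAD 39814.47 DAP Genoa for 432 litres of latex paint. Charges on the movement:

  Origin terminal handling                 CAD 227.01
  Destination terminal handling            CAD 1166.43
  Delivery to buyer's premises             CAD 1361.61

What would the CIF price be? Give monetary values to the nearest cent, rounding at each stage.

CIF price: CAD 37286.43

Not relevant to the conversion: origin terminal — on the seller under both DAP and CIF; already in the DAP price and stays in the CIF price.
From DAP to CIF, the seller no longer bears: destination terminal, delivery.
CIF price = 39814.47 − 1166.43 − 1361.61 = 37286.43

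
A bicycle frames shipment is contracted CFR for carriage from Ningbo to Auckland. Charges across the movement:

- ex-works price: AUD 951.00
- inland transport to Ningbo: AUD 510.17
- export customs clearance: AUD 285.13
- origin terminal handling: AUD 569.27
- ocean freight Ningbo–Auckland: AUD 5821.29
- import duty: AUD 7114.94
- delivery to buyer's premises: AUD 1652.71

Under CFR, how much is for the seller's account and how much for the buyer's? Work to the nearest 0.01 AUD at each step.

CFR: the seller pays costs through ocean freight to the destination port, but not insurance.
Seller's account: goods 951.00 + inland to port 510.17 + export clearance 285.13 + origin terminal 569.27 + freight 5821.29 = 8136.86
Buyer's account: duty 7114.94 + delivery 1652.71 = 8767.65

Seller: AUD 8136.86; buyer: AUD 8767.65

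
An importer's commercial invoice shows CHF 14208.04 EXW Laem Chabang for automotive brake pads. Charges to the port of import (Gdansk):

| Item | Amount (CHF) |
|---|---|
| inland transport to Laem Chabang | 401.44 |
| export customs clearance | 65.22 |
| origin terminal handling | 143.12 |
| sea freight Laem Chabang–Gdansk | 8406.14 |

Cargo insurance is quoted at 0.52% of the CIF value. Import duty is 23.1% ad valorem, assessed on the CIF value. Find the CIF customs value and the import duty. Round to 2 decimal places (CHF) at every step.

CIF value: CHF 23345.36; import duty: CHF 5392.78

Let C be the CIF value. C = EXW price + pre-shipment costs + freight + 0.52% × C
C − 0.52% × C = 14208.04 + 401.44 + 65.22 + 143.12 + 8406.14
0.9948 × C = 23223.96
C = 23223.96 / 0.9948 = 23345.36
Insurance premium = 0.52% × 23345.36 = 121.40
Import duty = 23345.36 × 23.1% = 5392.78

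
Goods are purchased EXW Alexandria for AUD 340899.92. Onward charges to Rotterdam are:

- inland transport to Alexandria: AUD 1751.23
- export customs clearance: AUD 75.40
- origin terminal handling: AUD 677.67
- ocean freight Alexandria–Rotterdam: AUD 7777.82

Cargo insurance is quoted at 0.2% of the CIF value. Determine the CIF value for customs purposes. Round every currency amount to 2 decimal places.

Let C be the CIF value. C = EXW price + pre-shipment costs + freight + 0.2% × C
C − 0.2% × C = 340899.92 + 1751.23 + 75.40 + 677.67 + 7777.82
0.998 × C = 351182.04
C = 351182.04 / 0.998 = 351885.81
Insurance premium = 0.2% × 351885.81 = 703.77

CIF value: AUD 351885.81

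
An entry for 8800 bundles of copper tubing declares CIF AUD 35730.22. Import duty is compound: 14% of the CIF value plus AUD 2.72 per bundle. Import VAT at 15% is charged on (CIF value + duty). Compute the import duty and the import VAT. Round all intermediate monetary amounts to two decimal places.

Ad valorem component: 35730.22 × 14% = 5002.23
Specific component: 8800 × 2.72 = 23936.00
Import duty = 5002.23 + 23936.00 = 28938.23
VAT base = CIF + duty = 35730.22 + 28938.23 = 64668.45
Import VAT = 64668.45 × 15% = 9700.27

Import duty: AUD 28938.23; import VAT: AUD 9700.27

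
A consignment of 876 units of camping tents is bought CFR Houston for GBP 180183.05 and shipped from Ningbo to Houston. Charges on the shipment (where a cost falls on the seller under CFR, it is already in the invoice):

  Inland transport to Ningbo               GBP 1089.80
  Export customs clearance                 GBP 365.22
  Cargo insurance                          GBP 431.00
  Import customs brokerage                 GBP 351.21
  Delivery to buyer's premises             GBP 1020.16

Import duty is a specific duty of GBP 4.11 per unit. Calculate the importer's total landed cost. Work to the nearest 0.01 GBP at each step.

CFR: the seller pays costs through ocean freight to the destination port, but not insurance.
Already in the invoice (seller's account under CFR): inland to port, export clearance — exclude.
CIF value = CFR price + insurance = 180183.05 + 431.00 = 180614.05
Import duty = 876 × 4.11 = 3600.36
Buyer bears: insurance 431.00 + brokerage 351.21 + delivery 1020.16 + duty 3600.36 = 5402.73
Landed cost = invoice 180183.05 + 5402.73 = 185585.78

Total landed cost: GBP 185585.78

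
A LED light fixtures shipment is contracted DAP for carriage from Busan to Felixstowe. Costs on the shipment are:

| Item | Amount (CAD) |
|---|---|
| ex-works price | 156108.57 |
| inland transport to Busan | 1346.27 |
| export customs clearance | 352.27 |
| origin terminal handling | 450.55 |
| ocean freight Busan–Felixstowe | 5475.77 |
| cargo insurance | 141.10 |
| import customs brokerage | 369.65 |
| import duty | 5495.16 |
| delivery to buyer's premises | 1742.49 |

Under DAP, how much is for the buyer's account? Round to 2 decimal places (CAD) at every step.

DAP: the seller bears all costs to the named destination except import duty and clearance.
Seller's account: goods 156108.57 + inland to port 1346.27 + export clearance 352.27 + origin terminal 450.55 + freight 5475.77 + insurance 141.10 + delivery 1742.49 = 165617.02
Buyer's account: brokerage 369.65 + duty 5495.16 = 5864.81

Buyer's account: CAD 5864.81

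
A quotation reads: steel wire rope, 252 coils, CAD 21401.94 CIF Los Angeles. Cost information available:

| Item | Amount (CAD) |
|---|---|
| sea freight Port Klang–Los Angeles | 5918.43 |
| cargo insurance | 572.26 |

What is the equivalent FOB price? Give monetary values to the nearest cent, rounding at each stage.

FOB price: CAD 14911.25

From CIF to FOB, the seller no longer bears: freight, insurance.
FOB price = 21401.94 − 5918.43 − 572.26 = 14911.25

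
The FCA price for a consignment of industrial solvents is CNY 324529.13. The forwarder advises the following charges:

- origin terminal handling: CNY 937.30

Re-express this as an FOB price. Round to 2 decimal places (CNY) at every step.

FOB price: CNY 325466.43

From FCA to FOB, the seller additionally bears: origin terminal.
FOB price = 324529.13 + 937.30 = 325466.43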